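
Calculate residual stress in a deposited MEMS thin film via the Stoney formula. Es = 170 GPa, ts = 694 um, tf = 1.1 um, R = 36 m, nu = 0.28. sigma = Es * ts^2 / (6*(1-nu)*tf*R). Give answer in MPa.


Step 1: Compute numerator: Es * ts^2 = 170 * 694^2 = 81878120 (GPa*um^2)
Step 2: Compute denominator (R in um): 6*(1-nu)*tf*R = 6*0.72*1.1*36e6 = 171072000.0 (um^2)
Step 3: sigma (GPa) = 81878120 / 171072000.0 = 4.78618e-01 GPa
Step 4: Convert to MPa (x1000): sigma = 478.6 MPa


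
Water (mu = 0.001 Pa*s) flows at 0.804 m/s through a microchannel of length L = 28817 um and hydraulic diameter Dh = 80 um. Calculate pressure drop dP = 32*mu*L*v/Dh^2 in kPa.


Step 1: Convert to SI: L = 28817e-6 m, Dh = 80e-6 m
Step 2: dP = 32 * 0.001 * 28817e-6 * 0.804 / (80e-6)^2
Step 3: dP = 115844.34 Pa
Step 4: Convert to kPa: dP = 115.84 kPa


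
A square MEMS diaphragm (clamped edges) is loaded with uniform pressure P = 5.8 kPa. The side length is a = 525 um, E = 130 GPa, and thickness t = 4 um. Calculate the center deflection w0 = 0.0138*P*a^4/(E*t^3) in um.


Step 1: Convert pressure to compatible units (E is in GPa, so P in GPa).
P = 5.8 kPa = 5.8e-6 GPa
Step 2: Compute numerator: 0.0138 * P * a^4.
a^4 = 525^4 = 75969140625
numerator = 0.0138 * 5.8e-6 * 75969140625 = 6.08057e+03
Step 3: Compute denominator: E * t^3 = 130 * 4^3 = 8320
Step 4: w0 = numerator / denominator = 6.08057e+03 / 8320 = 0.7308 um


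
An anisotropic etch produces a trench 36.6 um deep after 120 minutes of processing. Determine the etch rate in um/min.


Step 1: Etch rate = depth / time
Step 2: rate = 36.6 / 120
rate = 0.305 um/min


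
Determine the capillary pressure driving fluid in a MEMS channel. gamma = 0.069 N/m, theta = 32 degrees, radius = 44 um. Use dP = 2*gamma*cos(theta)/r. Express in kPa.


Step 1: cos(32 deg) = 0.848
Step 2: Convert r to m: r = 44e-6 m
Step 3: dP = 2 * 0.069 * 0.848 / 44e-6 = 2659.6 Pa
Step 4: Convert Pa to kPa (divide by 1000).
dP = 2.66 kPa


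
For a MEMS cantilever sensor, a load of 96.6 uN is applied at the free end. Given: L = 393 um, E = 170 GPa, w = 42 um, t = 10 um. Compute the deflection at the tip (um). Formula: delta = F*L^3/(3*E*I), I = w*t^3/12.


Step 1: Calculate the second moment of area.
I = w * t^3 / 12 = 42 * 10^3 / 12 = 3500.0 um^4
Step 2: Convert E to consistent units (1 GPa = 1000 uN/um^2).
E = 170 GPa = 170000 uN/um^2
Step 3: Calculate tip deflection.
delta = F * L^3 / (3 * E * I)
delta = 96.6 * 393^3 / (3 * 170000 * 3500.0)
delta = 3.2849 um


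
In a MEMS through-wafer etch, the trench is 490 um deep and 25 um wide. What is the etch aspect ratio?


Step 1: AR = depth / width
Step 2: AR = 490 / 25
AR = 19.6


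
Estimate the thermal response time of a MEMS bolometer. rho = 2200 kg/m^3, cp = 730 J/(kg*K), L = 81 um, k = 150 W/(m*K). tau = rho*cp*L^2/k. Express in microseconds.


Step 1: Convert L to m: L = 81e-6 m
Step 2: L^2 = (81e-6)^2 = 6.561e-09 m^2
Step 3: tau = 2200 * 730 * 6.561e-09 / 150 = 7.024644e-05 s
Step 4: Convert to microseconds (multiply by 1e6).
tau = 70.246 us


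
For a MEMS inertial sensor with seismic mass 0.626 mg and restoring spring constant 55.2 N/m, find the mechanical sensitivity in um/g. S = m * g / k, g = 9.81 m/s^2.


Step 1: Convert mass: m = 0.626 mg = 6.26e-07 kg
Step 2: S = m * g / k = 6.26e-07 * 9.81 / 55.2
Step 3: S = 1.11e-07 m/g
Step 4: Convert to um/g: S = 0.111 um/g


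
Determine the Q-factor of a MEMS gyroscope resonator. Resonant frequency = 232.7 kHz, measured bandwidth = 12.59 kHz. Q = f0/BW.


Step 1: Q = f0 / bandwidth
Step 2: Q = 232.7 / 12.59
Q = 18.5


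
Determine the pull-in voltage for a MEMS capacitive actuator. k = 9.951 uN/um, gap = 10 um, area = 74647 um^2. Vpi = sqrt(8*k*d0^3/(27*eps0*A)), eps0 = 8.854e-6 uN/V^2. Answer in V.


Step 1: Compute numerator: 8 * k * d0^3 = 8 * 9.951 * 10^3 = 79608.0
Step 2: Compute denominator: 27 * eps0 * A = 27 * 8.854e-6 * 74647 = 17.844963
Step 3: Vpi = sqrt(79608.0 / 17.844963)
Vpi = 66.79 V


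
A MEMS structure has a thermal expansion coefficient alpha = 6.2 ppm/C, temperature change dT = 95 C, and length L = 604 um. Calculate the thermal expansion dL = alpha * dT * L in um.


Step 1: Convert CTE: alpha = 6.2 ppm/C = 6.2e-6 /C
Step 2: dL = 6.2e-6 * 95 * 604
dL = 0.3558 um


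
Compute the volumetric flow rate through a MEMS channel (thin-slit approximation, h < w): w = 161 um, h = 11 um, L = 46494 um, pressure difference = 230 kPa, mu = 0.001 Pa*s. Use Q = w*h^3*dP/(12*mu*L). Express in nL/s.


Step 1: Convert all dimensions to SI (meters).
w = 161e-6 m, h = 11e-6 m, L = 46494e-6 m, dP = 230e3 Pa
Step 2: Q = w * h^3 * dP / (12 * mu * L)
Q = 161e-6 * (11e-6)^3 * 230e3 / (12 * 0.001 * 46494e-6) = 8.833923e-11 m^3/s
Step 3: Convert Q from m^3/s to nL/s (1 m^3 = 1e12 nL, so multiply by 1e12).
Q = 88.339 nL/s


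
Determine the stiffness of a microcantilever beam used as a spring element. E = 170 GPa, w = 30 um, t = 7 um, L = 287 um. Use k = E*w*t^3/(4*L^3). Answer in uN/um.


Step 1: Convert E to consistent units (1 GPa = 1000 uN/um^2).
E = 170 GPa = 170000 uN/um^2
Step 2: Compute t^3 = 7^3 = 343
Step 3: Compute L^3 = 287^3 = 23639903
Step 4: k = 170000 * 30 * 343 / (4 * 23639903)
k = 18.4994 uN/um


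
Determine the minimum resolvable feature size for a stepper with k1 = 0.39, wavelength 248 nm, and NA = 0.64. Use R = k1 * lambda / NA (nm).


Step 1: Identify values: k1 = 0.39, lambda = 248 nm, NA = 0.64
Step 2: R = k1 * lambda / NA
R = 0.39 * 248 / 0.64
R = 151.1 nm


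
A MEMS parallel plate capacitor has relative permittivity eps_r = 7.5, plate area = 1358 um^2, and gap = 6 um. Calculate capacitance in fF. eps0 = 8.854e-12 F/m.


Step 1: Convert area to m^2: A = 1358e-12 m^2
Step 2: Convert gap to m: d = 6e-6 m
Step 3: C = eps0 * eps_r * A / d
C = 8.854e-12 * 7.5 * 1358e-12 / 6e-6
Step 4: Convert to fF (multiply by 1e15).
C = 15.03 fF


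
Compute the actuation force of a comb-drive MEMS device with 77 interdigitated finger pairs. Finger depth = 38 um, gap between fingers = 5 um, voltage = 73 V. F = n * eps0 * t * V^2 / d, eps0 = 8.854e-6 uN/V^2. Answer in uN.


Step 1: Parameters: n=77, eps0=8.854e-6 uN/V^2, t=38 um, V=73 V, d=5 um
Step 2: V^2 = 5329
Step 3: F = 77 * 8.854e-6 * 38 * 5329 / 5
F = 27.611 uN


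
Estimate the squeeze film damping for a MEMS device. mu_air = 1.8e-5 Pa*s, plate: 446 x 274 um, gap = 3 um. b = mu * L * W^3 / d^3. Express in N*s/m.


Step 1: Convert to SI.
L = 446e-6 m, W = 274e-6 m, d = 3e-6 m
Step 2: W^3 = (274e-6)^3 = 2.06e-11 m^3
Step 3: d^3 = (3e-6)^3 = 2.70e-17 m^3
Step 4: b = 1.8e-5 * 446e-6 * 2.06e-11 / 2.70e-17
b = 6.12e-03 N*s/m


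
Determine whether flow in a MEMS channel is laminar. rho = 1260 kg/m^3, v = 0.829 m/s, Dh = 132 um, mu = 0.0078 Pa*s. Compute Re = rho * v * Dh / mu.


Step 1: Convert Dh to meters: Dh = 132e-6 m
Step 2: Re = rho * v * Dh / mu
Re = 1260 * 0.829 * 132e-6 / 0.0078
Re = 17.677
Since Re = 17.677 is below ~2300, the flow is laminar.


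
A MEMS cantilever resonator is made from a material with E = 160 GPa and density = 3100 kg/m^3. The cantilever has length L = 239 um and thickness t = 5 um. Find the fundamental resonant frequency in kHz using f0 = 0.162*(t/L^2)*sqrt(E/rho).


Step 1: Convert units to SI.
t_SI = 5e-6 m, L_SI = 239e-6 m
Step 2: Calculate sqrt(E/rho).
sqrt(160e9 / 3100) = 7184.21 m/s
Step 3: Compute f0.
f0 = 0.162 * 5e-6 / (239e-6)^2 * 7184.21 = 101875.1 Hz = 101.88 kHz


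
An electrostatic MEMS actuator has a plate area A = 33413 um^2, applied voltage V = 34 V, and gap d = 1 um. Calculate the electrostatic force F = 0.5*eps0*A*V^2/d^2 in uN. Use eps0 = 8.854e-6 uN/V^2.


Step 1: Identify parameters.
eps0 = 8.854e-6 uN/V^2, A = 33413 um^2, V = 34 V, d = 1 um
Step 2: Compute V^2 = 34^2 = 1156
Step 3: Compute d^2 = 1^2 = 1
Step 4: F = 0.5 * 8.854e-6 * 33413 * 1156 / 1
F = 170.995 uN


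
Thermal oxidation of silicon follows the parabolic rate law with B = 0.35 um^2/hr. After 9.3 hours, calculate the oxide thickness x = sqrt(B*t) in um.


Step 1: Compute B*t = 0.35 * 9.3 = 3.255
Step 2: x = sqrt(3.255)
x = 1.804 um


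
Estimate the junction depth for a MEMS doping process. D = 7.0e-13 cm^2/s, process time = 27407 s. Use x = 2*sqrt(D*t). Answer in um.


Step 1: Compute D*t = 7.0e-13 * 27407 = 1.91849e-08 cm^2
Step 2: sqrt(D*t) = 1.3851e-04 cm
Step 3: x = 2 * 1.3851e-04 cm = 2.7702e-04 cm
Step 4: Convert to um (1 cm = 1e4 um): x = 2.77 um


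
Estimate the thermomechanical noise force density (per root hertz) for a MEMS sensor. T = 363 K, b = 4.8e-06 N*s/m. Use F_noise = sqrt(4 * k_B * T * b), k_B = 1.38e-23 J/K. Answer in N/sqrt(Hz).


Step 1: Compute 4 * k_B * T * b
= 4 * 1.38e-23 * 363 * 4.8e-06
= 9.6180e-26 N^2/Hz
Step 2: F_noise = sqrt(9.6180e-26)
F_noise = 3.10e-13 N/sqrt(Hz)


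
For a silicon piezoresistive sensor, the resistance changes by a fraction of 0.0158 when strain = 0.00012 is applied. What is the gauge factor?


Step 1: Identify values.
dR/R = 0.0158, strain = 0.00012
Step 2: GF = (dR/R) / strain = 0.0158 / 0.00012
GF = 131.7


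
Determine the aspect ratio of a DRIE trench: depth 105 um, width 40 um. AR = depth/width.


Step 1: AR = depth / width
Step 2: AR = 105 / 40
AR = 2.6


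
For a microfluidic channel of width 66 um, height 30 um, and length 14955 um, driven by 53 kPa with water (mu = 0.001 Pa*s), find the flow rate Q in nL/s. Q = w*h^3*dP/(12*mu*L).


Step 1: Convert all dimensions to SI (meters).
w = 66e-6 m, h = 30e-6 m, L = 14955e-6 m, dP = 53e3 Pa
Step 2: Q = w * h^3 * dP / (12 * mu * L)
Q = 66e-6 * (30e-6)^3 * 53e3 / (12 * 0.001 * 14955e-6) = 5.2627884e-10 m^3/s
Step 3: Convert Q from m^3/s to nL/s (1 m^3 = 1e12 nL, so multiply by 1e12).
Q = 526.279 nL/s


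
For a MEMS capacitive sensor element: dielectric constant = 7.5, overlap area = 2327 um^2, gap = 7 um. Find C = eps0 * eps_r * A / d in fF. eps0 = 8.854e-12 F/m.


Step 1: Convert area to m^2: A = 2327e-12 m^2
Step 2: Convert gap to m: d = 7e-6 m
Step 3: C = eps0 * eps_r * A / d
C = 8.854e-12 * 7.5 * 2327e-12 / 7e-6
Step 4: Convert to fF (multiply by 1e15).
C = 22.07 fF


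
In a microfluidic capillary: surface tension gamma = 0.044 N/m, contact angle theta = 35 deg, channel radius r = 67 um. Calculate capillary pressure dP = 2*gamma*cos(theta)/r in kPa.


Step 1: cos(35 deg) = 0.8192
Step 2: Convert r to m: r = 67e-6 m
Step 3: dP = 2 * 0.044 * 0.8192 / 67e-6 = 1076.0 Pa
Step 4: Convert Pa to kPa (divide by 1000).
dP = 1.08 kPa


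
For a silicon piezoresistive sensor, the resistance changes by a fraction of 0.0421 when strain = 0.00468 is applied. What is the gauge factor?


Step 1: Identify values.
dR/R = 0.0421, strain = 0.00468
Step 2: GF = (dR/R) / strain = 0.0421 / 0.00468
GF = 9.0


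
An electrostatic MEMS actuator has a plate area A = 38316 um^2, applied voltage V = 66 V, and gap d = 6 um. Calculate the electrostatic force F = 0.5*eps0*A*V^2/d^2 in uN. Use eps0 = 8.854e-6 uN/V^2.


Step 1: Identify parameters.
eps0 = 8.854e-6 uN/V^2, A = 38316 um^2, V = 66 V, d = 6 um
Step 2: Compute V^2 = 66^2 = 4356
Step 3: Compute d^2 = 6^2 = 36
Step 4: F = 0.5 * 8.854e-6 * 38316 * 4356 / 36
F = 20.525 uN


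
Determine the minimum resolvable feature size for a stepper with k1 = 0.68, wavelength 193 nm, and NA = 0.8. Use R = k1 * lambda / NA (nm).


Step 1: Identify values: k1 = 0.68, lambda = 193 nm, NA = 0.8
Step 2: R = k1 * lambda / NA
R = 0.68 * 193 / 0.8
R = 164.1 nm


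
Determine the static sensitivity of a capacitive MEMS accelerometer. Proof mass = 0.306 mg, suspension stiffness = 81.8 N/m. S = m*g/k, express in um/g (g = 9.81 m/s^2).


Step 1: Convert mass: m = 0.306 mg = 3.06e-07 kg
Step 2: S = m * g / k = 3.06e-07 * 9.81 / 81.8
Step 3: S = 3.67e-08 m/g
Step 4: Convert to um/g: S = 0.037 um/g


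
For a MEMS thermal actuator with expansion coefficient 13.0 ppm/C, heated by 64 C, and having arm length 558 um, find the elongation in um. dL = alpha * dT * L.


Step 1: Convert CTE: alpha = 13.0 ppm/C = 13.0e-6 /C
Step 2: dL = 13.0e-6 * 64 * 558
dL = 0.4643 um


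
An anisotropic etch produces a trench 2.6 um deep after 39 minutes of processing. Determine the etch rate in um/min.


Step 1: Etch rate = depth / time
Step 2: rate = 2.6 / 39
rate = 0.067 um/min


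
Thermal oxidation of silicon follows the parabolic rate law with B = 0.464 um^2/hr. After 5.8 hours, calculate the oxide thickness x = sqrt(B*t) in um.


Step 1: Compute B*t = 0.464 * 5.8 = 2.6912
Step 2: x = sqrt(2.6912)
x = 1.64 um


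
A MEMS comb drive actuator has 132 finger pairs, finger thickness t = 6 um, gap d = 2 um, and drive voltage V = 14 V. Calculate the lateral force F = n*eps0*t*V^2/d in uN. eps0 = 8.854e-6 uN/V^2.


Step 1: Parameters: n=132, eps0=8.854e-6 uN/V^2, t=6 um, V=14 V, d=2 um
Step 2: V^2 = 196
Step 3: F = 132 * 8.854e-6 * 6 * 196 / 2
F = 0.687 uN


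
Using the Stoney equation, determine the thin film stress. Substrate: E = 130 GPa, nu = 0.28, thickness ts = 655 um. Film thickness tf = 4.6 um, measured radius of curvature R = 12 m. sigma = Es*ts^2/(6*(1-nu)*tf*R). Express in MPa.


Step 1: Compute numerator: Es * ts^2 = 130 * 655^2 = 55773250 (GPa*um^2)
Step 2: Compute denominator (R in um): 6*(1-nu)*tf*R = 6*0.72*4.6*12e6 = 238464000.0 (um^2)
Step 3: sigma (GPa) = 55773250 / 238464000.0 = 2.33885e-01 GPa
Step 4: Convert to MPa (x1000): sigma = 233.9 MPa


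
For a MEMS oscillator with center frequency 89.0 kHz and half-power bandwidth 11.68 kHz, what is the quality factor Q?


Step 1: Q = f0 / bandwidth
Step 2: Q = 89.0 / 11.68
Q = 7.6


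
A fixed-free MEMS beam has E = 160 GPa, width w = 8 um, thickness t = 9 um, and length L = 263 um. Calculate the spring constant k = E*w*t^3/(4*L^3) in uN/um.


Step 1: Convert E to consistent units (1 GPa = 1000 uN/um^2).
E = 160 GPa = 160000 uN/um^2
Step 2: Compute t^3 = 9^3 = 729
Step 3: Compute L^3 = 263^3 = 18191447
Step 4: k = 160000 * 8 * 729 / (4 * 18191447)
k = 12.8236 uN/um


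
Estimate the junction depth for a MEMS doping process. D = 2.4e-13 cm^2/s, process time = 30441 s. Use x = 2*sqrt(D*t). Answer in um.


Step 1: Compute D*t = 2.4e-13 * 30441 = 7.30584e-09 cm^2
Step 2: sqrt(D*t) = 8.54742e-05 cm
Step 3: x = 2 * 8.54742e-05 cm = 1.709484e-04 cm
Step 4: Convert to um (1 cm = 1e4 um): x = 1.709 um


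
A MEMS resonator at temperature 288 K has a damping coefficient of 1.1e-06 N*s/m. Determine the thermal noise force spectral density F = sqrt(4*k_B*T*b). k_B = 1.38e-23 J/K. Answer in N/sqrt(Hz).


Step 1: Compute 4 * k_B * T * b
= 4 * 1.38e-23 * 288 * 1.1e-06
= 1.7487e-26 N^2/Hz
Step 2: F_noise = sqrt(1.7487e-26)
F_noise = 1.32e-13 N/sqrt(Hz)


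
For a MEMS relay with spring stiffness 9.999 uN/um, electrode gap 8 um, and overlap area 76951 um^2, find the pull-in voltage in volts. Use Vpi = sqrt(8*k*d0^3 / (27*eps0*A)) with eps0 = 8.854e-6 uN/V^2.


Step 1: Compute numerator: 8 * k * d0^3 = 8 * 9.999 * 8^3 = 40955.904
Step 2: Compute denominator: 27 * eps0 * A = 27 * 8.854e-6 * 76951 = 18.395752
Step 3: Vpi = sqrt(40955.904 / 18.395752)
Vpi = 47.18 V


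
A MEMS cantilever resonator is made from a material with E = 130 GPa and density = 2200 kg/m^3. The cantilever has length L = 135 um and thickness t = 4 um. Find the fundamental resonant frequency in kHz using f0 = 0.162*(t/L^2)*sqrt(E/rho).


Step 1: Convert units to SI.
t_SI = 4e-6 m, L_SI = 135e-6 m
Step 2: Calculate sqrt(E/rho).
sqrt(130e9 / 2200) = 7687.06 m/s
Step 3: Compute f0.
f0 = 0.162 * 4e-6 / (135e-6)^2 * 7687.06 = 273317.7 Hz = 273.32 kHz


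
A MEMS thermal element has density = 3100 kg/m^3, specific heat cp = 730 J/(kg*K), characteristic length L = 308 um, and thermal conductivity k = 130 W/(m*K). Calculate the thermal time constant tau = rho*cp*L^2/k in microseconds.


Step 1: Convert L to m: L = 308e-6 m
Step 2: L^2 = (308e-6)^2 = 9.4864e-08 m^2
Step 3: tau = 3100 * 730 * 9.4864e-08 / 130 = 1.65136332e-03 s
Step 4: Convert to microseconds (multiply by 1e6).
tau = 1651.363 us


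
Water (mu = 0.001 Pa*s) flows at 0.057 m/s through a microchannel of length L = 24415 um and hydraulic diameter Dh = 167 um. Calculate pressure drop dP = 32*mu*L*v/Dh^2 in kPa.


Step 1: Convert to SI: L = 24415e-6 m, Dh = 167e-6 m
Step 2: dP = 32 * 0.001 * 24415e-6 * 0.057 / (167e-6)^2
Step 3: dP = 1596.79 Pa
Step 4: Convert to kPa: dP = 1.6 kPa


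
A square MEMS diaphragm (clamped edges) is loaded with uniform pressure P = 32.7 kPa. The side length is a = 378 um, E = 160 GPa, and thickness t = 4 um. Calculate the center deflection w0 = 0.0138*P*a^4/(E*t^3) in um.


Step 1: Convert pressure to compatible units (E is in GPa, so P in GPa).
P = 32.7 kPa = 32.7e-6 GPa
Step 2: Compute numerator: 0.0138 * P * a^4.
a^4 = 378^4 = 20415837456
numerator = 0.0138 * 32.7e-6 * 20415837456 = 9.21285e+03
Step 3: Compute denominator: E * t^3 = 160 * 4^3 = 10240
Step 4: w0 = numerator / denominator = 9.21285e+03 / 10240 = 0.8997 um


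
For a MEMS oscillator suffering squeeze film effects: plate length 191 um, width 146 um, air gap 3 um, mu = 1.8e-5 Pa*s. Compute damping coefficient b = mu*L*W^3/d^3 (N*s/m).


Step 1: Convert to SI.
L = 191e-6 m, W = 146e-6 m, d = 3e-6 m
Step 2: W^3 = (146e-6)^3 = 3.11e-12 m^3
Step 3: d^3 = (3e-6)^3 = 2.70e-17 m^3
Step 4: b = 1.8e-5 * 191e-6 * 3.11e-12 / 2.70e-17
b = 3.96e-04 N*s/m


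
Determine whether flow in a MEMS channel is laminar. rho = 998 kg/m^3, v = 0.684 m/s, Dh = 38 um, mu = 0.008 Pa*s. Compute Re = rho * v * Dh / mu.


Step 1: Convert Dh to meters: Dh = 38e-6 m
Step 2: Re = rho * v * Dh / mu
Re = 998 * 0.684 * 38e-6 / 0.008
Re = 3.243
Since Re = 3.243 is below ~2300, the flow is laminar.


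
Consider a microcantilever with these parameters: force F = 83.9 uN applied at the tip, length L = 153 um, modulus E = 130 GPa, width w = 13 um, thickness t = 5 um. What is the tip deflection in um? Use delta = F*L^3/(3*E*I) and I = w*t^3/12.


Step 1: Calculate the second moment of area.
I = w * t^3 / 12 = 13 * 5^3 / 12 = 135.4167 um^4
Step 2: Convert E to consistent units (1 GPa = 1000 uN/um^2).
E = 130 GPa = 130000 uN/um^2
Step 3: Calculate tip deflection.
delta = F * L^3 / (3 * E * I)
delta = 83.9 * 153^3 / (3 * 130000 * 135.4167)
delta = 5.6898 um


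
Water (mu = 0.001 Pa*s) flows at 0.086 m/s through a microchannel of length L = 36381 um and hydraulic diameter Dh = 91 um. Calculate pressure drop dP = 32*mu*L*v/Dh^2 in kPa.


Step 1: Convert to SI: L = 36381e-6 m, Dh = 91e-6 m
Step 2: dP = 32 * 0.001 * 36381e-6 * 0.086 / (91e-6)^2
Step 3: dP = 12090.39 Pa
Step 4: Convert to kPa: dP = 12.09 kPa


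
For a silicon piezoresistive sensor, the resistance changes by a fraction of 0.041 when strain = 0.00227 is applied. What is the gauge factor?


Step 1: Identify values.
dR/R = 0.041, strain = 0.00227
Step 2: GF = (dR/R) / strain = 0.041 / 0.00227
GF = 18.1


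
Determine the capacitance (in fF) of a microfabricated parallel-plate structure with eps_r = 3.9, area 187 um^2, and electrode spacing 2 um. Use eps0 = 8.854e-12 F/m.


Step 1: Convert area to m^2: A = 187e-12 m^2
Step 2: Convert gap to m: d = 2e-6 m
Step 3: C = eps0 * eps_r * A / d
C = 8.854e-12 * 3.9 * 187e-12 / 2e-6
Step 4: Convert to fF (multiply by 1e15).
C = 3.23 fF


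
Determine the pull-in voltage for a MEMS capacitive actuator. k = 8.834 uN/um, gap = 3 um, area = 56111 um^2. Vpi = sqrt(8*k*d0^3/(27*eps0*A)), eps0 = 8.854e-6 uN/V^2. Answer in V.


Step 1: Compute numerator: 8 * k * d0^3 = 8 * 8.834 * 3^3 = 1908.144
Step 2: Compute denominator: 27 * eps0 * A = 27 * 8.854e-6 * 56111 = 13.413783
Step 3: Vpi = sqrt(1908.144 / 13.413783)
Vpi = 11.93 V


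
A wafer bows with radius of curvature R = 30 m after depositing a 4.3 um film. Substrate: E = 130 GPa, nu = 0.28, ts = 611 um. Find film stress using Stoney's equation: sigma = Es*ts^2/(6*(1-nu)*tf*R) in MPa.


Step 1: Compute numerator: Es * ts^2 = 130 * 611^2 = 48531730 (GPa*um^2)
Step 2: Compute denominator (R in um): 6*(1-nu)*tf*R = 6*0.72*4.3*30e6 = 557280000.0 (um^2)
Step 3: sigma (GPa) = 48531730 / 557280000.0 = 8.7087e-02 GPa
Step 4: Convert to MPa (x1000): sigma = 87.1 MPa


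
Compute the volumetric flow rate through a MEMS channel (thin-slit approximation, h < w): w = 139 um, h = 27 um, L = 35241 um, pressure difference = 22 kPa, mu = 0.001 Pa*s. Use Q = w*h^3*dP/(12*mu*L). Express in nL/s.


Step 1: Convert all dimensions to SI (meters).
w = 139e-6 m, h = 27e-6 m, L = 35241e-6 m, dP = 22e3 Pa
Step 2: Q = w * h^3 * dP / (12 * mu * L)
Q = 139e-6 * (27e-6)^3 * 22e3 / (12 * 0.001 * 35241e-6) = 1.4233094e-10 m^3/s
Step 3: Convert Q from m^3/s to nL/s (1 m^3 = 1e12 nL, so multiply by 1e12).
Q = 142.331 nL/s


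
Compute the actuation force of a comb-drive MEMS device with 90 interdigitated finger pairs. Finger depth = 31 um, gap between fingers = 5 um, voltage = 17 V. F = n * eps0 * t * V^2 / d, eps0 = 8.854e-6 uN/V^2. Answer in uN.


Step 1: Parameters: n=90, eps0=8.854e-6 uN/V^2, t=31 um, V=17 V, d=5 um
Step 2: V^2 = 289
Step 3: F = 90 * 8.854e-6 * 31 * 289 / 5
F = 1.428 uN


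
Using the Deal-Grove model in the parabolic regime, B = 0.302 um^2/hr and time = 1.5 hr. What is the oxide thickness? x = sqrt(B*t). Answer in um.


Step 1: Compute B*t = 0.302 * 1.5 = 0.453
Step 2: x = sqrt(0.453)
x = 0.673 um


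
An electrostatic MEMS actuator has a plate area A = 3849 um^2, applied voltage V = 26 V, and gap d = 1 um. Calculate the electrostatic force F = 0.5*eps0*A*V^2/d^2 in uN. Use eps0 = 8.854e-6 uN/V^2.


Step 1: Identify parameters.
eps0 = 8.854e-6 uN/V^2, A = 3849 um^2, V = 26 V, d = 1 um
Step 2: Compute V^2 = 26^2 = 676
Step 3: Compute d^2 = 1^2 = 1
Step 4: F = 0.5 * 8.854e-6 * 3849 * 676 / 1
F = 11.519 uN


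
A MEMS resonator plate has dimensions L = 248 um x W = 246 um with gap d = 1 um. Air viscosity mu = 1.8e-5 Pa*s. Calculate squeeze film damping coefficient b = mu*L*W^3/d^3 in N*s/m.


Step 1: Convert to SI.
L = 248e-6 m, W = 246e-6 m, d = 1e-6 m
Step 2: W^3 = (246e-6)^3 = 1.49e-11 m^3
Step 3: d^3 = (1e-6)^3 = 1.00e-18 m^3
Step 4: b = 1.8e-5 * 248e-6 * 1.49e-11 / 1.00e-18
b = 6.65e-02 N*s/m


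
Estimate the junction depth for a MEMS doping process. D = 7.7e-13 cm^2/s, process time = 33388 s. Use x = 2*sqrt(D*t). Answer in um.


Step 1: Compute D*t = 7.7e-13 * 33388 = 2.570876e-08 cm^2
Step 2: sqrt(D*t) = 1.6034e-04 cm
Step 3: x = 2 * 1.6034e-04 cm = 3.2068e-04 cm
Step 4: Convert to um (1 cm = 1e4 um): x = 3.207 um


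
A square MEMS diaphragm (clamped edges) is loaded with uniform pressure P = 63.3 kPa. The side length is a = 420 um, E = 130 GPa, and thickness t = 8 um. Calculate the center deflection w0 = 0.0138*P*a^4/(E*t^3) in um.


Step 1: Convert pressure to compatible units (E is in GPa, so P in GPa).
P = 63.3 kPa = 63.3e-6 GPa
Step 2: Compute numerator: 0.0138 * P * a^4.
a^4 = 420^4 = 31116960000
numerator = 0.0138 * 63.3e-6 * 31116960000 = 2.71819e+04
Step 3: Compute denominator: E * t^3 = 130 * 8^3 = 66560
Step 4: w0 = numerator / denominator = 2.71819e+04 / 66560 = 0.4084 um


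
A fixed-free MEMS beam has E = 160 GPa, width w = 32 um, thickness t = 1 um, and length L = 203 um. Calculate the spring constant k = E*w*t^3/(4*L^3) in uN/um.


Step 1: Convert E to consistent units (1 GPa = 1000 uN/um^2).
E = 160 GPa = 160000 uN/um^2
Step 2: Compute t^3 = 1^3 = 1
Step 3: Compute L^3 = 203^3 = 8365427
Step 4: k = 160000 * 32 * 1 / (4 * 8365427)
k = 0.153 uN/um


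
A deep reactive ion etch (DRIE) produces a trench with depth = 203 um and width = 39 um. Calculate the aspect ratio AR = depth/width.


Step 1: AR = depth / width
Step 2: AR = 203 / 39
AR = 5.2


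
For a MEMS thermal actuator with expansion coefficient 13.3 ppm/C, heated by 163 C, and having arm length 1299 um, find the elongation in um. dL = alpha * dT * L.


Step 1: Convert CTE: alpha = 13.3 ppm/C = 13.3e-6 /C
Step 2: dL = 13.3e-6 * 163 * 1299
dL = 2.8161 um


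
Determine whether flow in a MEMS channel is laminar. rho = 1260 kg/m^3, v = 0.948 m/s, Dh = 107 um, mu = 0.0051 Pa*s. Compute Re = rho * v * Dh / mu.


Step 1: Convert Dh to meters: Dh = 107e-6 m
Step 2: Re = rho * v * Dh / mu
Re = 1260 * 0.948 * 107e-6 / 0.0051
Re = 25.061
Since Re = 25.061 is below ~2300, the flow is laminar.


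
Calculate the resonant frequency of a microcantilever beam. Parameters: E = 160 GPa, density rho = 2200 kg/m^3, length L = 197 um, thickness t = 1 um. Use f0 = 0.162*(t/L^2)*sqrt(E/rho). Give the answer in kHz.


Step 1: Convert units to SI.
t_SI = 1e-6 m, L_SI = 197e-6 m
Step 2: Calculate sqrt(E/rho).
sqrt(160e9 / 2200) = 8528.03 m/s
Step 3: Compute f0.
f0 = 0.162 * 1e-6 / (197e-6)^2 * 8528.03 = 35598.5 Hz = 35.6 kHz


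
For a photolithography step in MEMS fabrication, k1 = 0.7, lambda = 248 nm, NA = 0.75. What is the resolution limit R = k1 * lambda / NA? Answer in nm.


Step 1: Identify values: k1 = 0.7, lambda = 248 nm, NA = 0.75
Step 2: R = k1 * lambda / NA
R = 0.7 * 248 / 0.75
R = 231.5 nm


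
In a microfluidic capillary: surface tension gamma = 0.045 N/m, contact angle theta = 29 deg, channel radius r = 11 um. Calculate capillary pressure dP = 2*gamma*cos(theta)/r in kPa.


Step 1: cos(29 deg) = 0.8746
Step 2: Convert r to m: r = 11e-6 m
Step 3: dP = 2 * 0.045 * 0.8746 / 11e-6 = 7155.8 Pa
Step 4: Convert Pa to kPa (divide by 1000).
dP = 7.16 kPa


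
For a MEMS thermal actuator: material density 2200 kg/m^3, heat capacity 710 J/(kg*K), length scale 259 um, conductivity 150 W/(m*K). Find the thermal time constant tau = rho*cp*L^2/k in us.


Step 1: Convert L to m: L = 259e-6 m
Step 2: L^2 = (259e-6)^2 = 6.7081e-08 m^2
Step 3: tau = 2200 * 710 * 6.7081e-08 / 150 = 6.9853681e-04 s
Step 4: Convert to microseconds (multiply by 1e6).
tau = 698.537 us


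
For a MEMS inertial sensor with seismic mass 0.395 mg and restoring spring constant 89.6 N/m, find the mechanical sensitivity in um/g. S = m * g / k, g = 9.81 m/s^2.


Step 1: Convert mass: m = 0.395 mg = 3.95e-07 kg
Step 2: S = m * g / k = 3.95e-07 * 9.81 / 89.6
Step 3: S = 4.32e-08 m/g
Step 4: Convert to um/g: S = 0.043 um/g


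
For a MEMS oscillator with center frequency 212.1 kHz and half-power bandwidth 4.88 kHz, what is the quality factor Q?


Step 1: Q = f0 / bandwidth
Step 2: Q = 212.1 / 4.88
Q = 43.5


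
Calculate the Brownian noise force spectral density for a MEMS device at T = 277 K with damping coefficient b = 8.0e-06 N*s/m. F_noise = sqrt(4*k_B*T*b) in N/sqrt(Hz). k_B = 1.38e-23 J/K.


Step 1: Compute 4 * k_B * T * b
= 4 * 1.38e-23 * 277 * 8.0e-06
= 1.2232e-25 N^2/Hz
Step 2: F_noise = sqrt(1.2232e-25)
F_noise = 3.50e-13 N/sqrt(Hz)


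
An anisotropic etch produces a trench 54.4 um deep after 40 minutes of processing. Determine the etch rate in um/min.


Step 1: Etch rate = depth / time
Step 2: rate = 54.4 / 40
rate = 1.36 um/min


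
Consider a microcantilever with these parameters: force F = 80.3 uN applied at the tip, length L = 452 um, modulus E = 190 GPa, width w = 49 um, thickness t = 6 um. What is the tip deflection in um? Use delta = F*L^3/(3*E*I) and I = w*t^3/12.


Step 1: Calculate the second moment of area.
I = w * t^3 / 12 = 49 * 6^3 / 12 = 882.0 um^4
Step 2: Convert E to consistent units (1 GPa = 1000 uN/um^2).
E = 190 GPa = 190000 uN/um^2
Step 3: Calculate tip deflection.
delta = F * L^3 / (3 * E * I)
delta = 80.3 * 452^3 / (3 * 190000 * 882.0)
delta = 14.7498 um


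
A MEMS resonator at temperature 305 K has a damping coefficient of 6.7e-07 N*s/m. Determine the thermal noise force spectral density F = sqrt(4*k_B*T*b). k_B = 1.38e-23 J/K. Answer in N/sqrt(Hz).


Step 1: Compute 4 * k_B * T * b
= 4 * 1.38e-23 * 305 * 6.7e-07
= 1.1280e-26 N^2/Hz
Step 2: F_noise = sqrt(1.1280e-26)
F_noise = 1.06e-13 N/sqrt(Hz)


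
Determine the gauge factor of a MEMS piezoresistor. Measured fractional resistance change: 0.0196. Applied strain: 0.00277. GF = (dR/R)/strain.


Step 1: Identify values.
dR/R = 0.0196, strain = 0.00277
Step 2: GF = (dR/R) / strain = 0.0196 / 0.00277
GF = 7.1


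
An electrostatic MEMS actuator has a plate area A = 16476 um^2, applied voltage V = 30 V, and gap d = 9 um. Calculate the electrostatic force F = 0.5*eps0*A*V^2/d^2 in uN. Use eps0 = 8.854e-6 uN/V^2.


Step 1: Identify parameters.
eps0 = 8.854e-6 uN/V^2, A = 16476 um^2, V = 30 V, d = 9 um
Step 2: Compute V^2 = 30^2 = 900
Step 3: Compute d^2 = 9^2 = 81
Step 4: F = 0.5 * 8.854e-6 * 16476 * 900 / 81
F = 0.81 uN


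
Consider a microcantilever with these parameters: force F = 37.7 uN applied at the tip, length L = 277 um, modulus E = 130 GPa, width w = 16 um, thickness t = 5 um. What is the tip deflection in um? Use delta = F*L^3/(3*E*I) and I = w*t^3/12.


Step 1: Calculate the second moment of area.
I = w * t^3 / 12 = 16 * 5^3 / 12 = 166.6667 um^4
Step 2: Convert E to consistent units (1 GPa = 1000 uN/um^2).
E = 130 GPa = 130000 uN/um^2
Step 3: Calculate tip deflection.
delta = F * L^3 / (3 * E * I)
delta = 37.7 * 277^3 / (3 * 130000 * 166.6667)
delta = 12.3273 um


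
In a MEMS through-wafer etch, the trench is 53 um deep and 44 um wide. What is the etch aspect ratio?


Step 1: AR = depth / width
Step 2: AR = 53 / 44
AR = 1.2


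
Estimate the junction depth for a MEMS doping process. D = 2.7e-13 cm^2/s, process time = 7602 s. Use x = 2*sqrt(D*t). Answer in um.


Step 1: Compute D*t = 2.7e-13 * 7602 = 2.05254e-09 cm^2
Step 2: sqrt(D*t) = 4.5305e-05 cm
Step 3: x = 2 * 4.5305e-05 cm = 9.061e-05 cm
Step 4: Convert to um (1 cm = 1e4 um): x = 0.906 um


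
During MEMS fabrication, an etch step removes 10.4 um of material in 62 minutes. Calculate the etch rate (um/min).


Step 1: Etch rate = depth / time
Step 2: rate = 10.4 / 62
rate = 0.168 um/min


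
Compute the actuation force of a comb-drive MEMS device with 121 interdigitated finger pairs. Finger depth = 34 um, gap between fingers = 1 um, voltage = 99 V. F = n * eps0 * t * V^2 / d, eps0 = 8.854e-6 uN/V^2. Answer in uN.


Step 1: Parameters: n=121, eps0=8.854e-6 uN/V^2, t=34 um, V=99 V, d=1 um
Step 2: V^2 = 9801
Step 3: F = 121 * 8.854e-6 * 34 * 9801 / 1
F = 357.005 uN


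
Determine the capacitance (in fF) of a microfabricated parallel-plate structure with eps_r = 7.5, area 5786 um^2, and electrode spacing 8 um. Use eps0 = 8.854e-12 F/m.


Step 1: Convert area to m^2: A = 5786e-12 m^2
Step 2: Convert gap to m: d = 8e-6 m
Step 3: C = eps0 * eps_r * A / d
C = 8.854e-12 * 7.5 * 5786e-12 / 8e-6
Step 4: Convert to fF (multiply by 1e15).
C = 48.03 fF


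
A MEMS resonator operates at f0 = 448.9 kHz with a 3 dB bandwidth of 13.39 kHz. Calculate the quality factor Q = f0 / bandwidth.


Step 1: Q = f0 / bandwidth
Step 2: Q = 448.9 / 13.39
Q = 33.5


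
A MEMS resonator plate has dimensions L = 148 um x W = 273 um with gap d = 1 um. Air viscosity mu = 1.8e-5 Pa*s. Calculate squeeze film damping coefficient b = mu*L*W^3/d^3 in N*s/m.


Step 1: Convert to SI.
L = 148e-6 m, W = 273e-6 m, d = 1e-6 m
Step 2: W^3 = (273e-6)^3 = 2.03e-11 m^3
Step 3: d^3 = (1e-6)^3 = 1.00e-18 m^3
Step 4: b = 1.8e-5 * 148e-6 * 2.03e-11 / 1.00e-18
b = 5.42e-02 N*s/m


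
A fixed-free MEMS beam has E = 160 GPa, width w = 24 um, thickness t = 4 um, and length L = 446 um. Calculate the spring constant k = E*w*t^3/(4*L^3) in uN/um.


Step 1: Convert E to consistent units (1 GPa = 1000 uN/um^2).
E = 160 GPa = 160000 uN/um^2
Step 2: Compute t^3 = 4^3 = 64
Step 3: Compute L^3 = 446^3 = 88716536
Step 4: k = 160000 * 24 * 64 / (4 * 88716536)
k = 0.6925 uN/um


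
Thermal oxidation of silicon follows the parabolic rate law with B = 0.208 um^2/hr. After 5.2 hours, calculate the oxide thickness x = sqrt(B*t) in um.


Step 1: Compute B*t = 0.208 * 5.2 = 1.0816
Step 2: x = sqrt(1.0816)
x = 1.04 um


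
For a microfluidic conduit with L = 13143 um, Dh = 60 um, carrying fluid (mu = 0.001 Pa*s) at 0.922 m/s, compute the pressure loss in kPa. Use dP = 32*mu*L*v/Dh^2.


Step 1: Convert to SI: L = 13143e-6 m, Dh = 60e-6 m
Step 2: dP = 32 * 0.001 * 13143e-6 * 0.922 / (60e-6)^2
Step 3: dP = 107714.19 Pa
Step 4: Convert to kPa: dP = 107.71 kPa


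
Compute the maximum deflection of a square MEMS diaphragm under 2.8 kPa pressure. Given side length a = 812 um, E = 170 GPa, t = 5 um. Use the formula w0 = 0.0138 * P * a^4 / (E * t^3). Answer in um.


Step 1: Convert pressure to compatible units (E is in GPa, so P in GPa).
P = 2.8 kPa = 2.8e-6 GPa
Step 2: Compute numerator: 0.0138 * P * a^4.
a^4 = 812^4 = 434734510336
numerator = 0.0138 * 2.8e-6 * 434734510336 = 1.67981e+04
Step 3: Compute denominator: E * t^3 = 170 * 5^3 = 21250
Step 4: w0 = numerator / denominator = 1.67981e+04 / 21250 = 0.7905 um


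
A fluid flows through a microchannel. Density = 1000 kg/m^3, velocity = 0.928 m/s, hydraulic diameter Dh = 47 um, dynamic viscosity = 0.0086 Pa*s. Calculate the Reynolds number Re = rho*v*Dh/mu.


Step 1: Convert Dh to meters: Dh = 47e-6 m
Step 2: Re = rho * v * Dh / mu
Re = 1000 * 0.928 * 47e-6 / 0.0086
Re = 5.072


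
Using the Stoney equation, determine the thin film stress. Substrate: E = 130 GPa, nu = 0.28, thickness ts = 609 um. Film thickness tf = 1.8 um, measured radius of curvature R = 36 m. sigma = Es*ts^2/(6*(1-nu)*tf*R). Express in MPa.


Step 1: Compute numerator: Es * ts^2 = 130 * 609^2 = 48214530 (GPa*um^2)
Step 2: Compute denominator (R in um): 6*(1-nu)*tf*R = 6*0.72*1.8*36e6 = 279936000.0 (um^2)
Step 3: sigma (GPa) = 48214530 / 279936000.0 = 1.72234e-01 GPa
Step 4: Convert to MPa (x1000): sigma = 172.2 MPa


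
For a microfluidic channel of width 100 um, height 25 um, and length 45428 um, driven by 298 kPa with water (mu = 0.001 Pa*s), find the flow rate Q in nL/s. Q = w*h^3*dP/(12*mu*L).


Step 1: Convert all dimensions to SI (meters).
w = 100e-6 m, h = 25e-6 m, L = 45428e-6 m, dP = 298e3 Pa
Step 2: Q = w * h^3 * dP / (12 * mu * L)
Q = 100e-6 * (25e-6)^3 * 298e3 / (12 * 0.001 * 45428e-6) = 8.5414465e-10 m^3/s
Step 3: Convert Q from m^3/s to nL/s (1 m^3 = 1e12 nL, so multiply by 1e12).
Q = 854.145 nL/s


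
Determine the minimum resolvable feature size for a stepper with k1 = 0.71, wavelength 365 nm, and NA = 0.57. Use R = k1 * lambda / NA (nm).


Step 1: Identify values: k1 = 0.71, lambda = 365 nm, NA = 0.57
Step 2: R = k1 * lambda / NA
R = 0.71 * 365 / 0.57
R = 454.6 nm


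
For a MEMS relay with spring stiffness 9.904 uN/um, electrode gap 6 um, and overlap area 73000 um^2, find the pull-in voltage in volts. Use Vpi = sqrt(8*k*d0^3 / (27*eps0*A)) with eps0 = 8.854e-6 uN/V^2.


Step 1: Compute numerator: 8 * k * d0^3 = 8 * 9.904 * 6^3 = 17114.112
Step 2: Compute denominator: 27 * eps0 * A = 27 * 8.854e-6 * 73000 = 17.451234
Step 3: Vpi = sqrt(17114.112 / 17.451234)
Vpi = 31.32 V


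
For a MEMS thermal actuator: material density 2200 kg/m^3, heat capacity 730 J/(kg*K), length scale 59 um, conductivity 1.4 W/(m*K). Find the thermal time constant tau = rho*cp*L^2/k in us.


Step 1: Convert L to m: L = 59e-6 m
Step 2: L^2 = (59e-6)^2 = 3.481e-09 m^2
Step 3: tau = 2200 * 730 * 3.481e-09 / 1.4 = 3.99320429e-03 s
Step 4: Convert to microseconds (multiply by 1e6).
tau = 3993.204 us


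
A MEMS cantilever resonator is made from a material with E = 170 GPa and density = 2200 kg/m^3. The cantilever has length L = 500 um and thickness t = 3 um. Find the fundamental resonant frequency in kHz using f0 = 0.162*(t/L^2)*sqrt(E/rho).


Step 1: Convert units to SI.
t_SI = 3e-6 m, L_SI = 500e-6 m
Step 2: Calculate sqrt(E/rho).
sqrt(170e9 / 2200) = 8790.49 m/s
Step 3: Compute f0.
f0 = 0.162 * 3e-6 / (500e-6)^2 * 8790.49 = 17088.7 Hz = 17.09 kHz


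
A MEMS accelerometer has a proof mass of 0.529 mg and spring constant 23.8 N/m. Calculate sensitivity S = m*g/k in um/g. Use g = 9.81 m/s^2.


Step 1: Convert mass: m = 0.529 mg = 5.29e-07 kg
Step 2: S = m * g / k = 5.29e-07 * 9.81 / 23.8
Step 3: S = 2.18e-07 m/g
Step 4: Convert to um/g: S = 0.218 um/g


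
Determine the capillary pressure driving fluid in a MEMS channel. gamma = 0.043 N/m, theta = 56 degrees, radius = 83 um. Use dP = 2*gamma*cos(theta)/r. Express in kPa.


Step 1: cos(56 deg) = 0.5592
Step 2: Convert r to m: r = 83e-6 m
Step 3: dP = 2 * 0.043 * 0.5592 / 83e-6 = 579.4 Pa
Step 4: Convert Pa to kPa (divide by 1000).
dP = 0.58 kPa


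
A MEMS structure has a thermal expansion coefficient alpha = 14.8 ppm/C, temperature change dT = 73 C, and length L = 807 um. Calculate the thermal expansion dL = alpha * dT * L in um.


Step 1: Convert CTE: alpha = 14.8 ppm/C = 14.8e-6 /C
Step 2: dL = 14.8e-6 * 73 * 807
dL = 0.8719 um


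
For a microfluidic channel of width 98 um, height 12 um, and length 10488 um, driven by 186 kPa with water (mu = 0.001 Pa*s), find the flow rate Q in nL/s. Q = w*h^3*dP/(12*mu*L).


Step 1: Convert all dimensions to SI (meters).
w = 98e-6 m, h = 12e-6 m, L = 10488e-6 m, dP = 186e3 Pa
Step 2: Q = w * h^3 * dP / (12 * mu * L)
Q = 98e-6 * (12e-6)^3 * 186e3 / (12 * 0.001 * 10488e-6) = 2.5027e-10 m^3/s
Step 3: Convert Q from m^3/s to nL/s (1 m^3 = 1e12 nL, so multiply by 1e12).
Q = 250.27 nL/s


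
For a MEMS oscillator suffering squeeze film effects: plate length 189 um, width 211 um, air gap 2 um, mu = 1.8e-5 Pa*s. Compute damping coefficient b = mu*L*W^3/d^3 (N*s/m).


Step 1: Convert to SI.
L = 189e-6 m, W = 211e-6 m, d = 2e-6 m
Step 2: W^3 = (211e-6)^3 = 9.39e-12 m^3
Step 3: d^3 = (2e-6)^3 = 8.00e-18 m^3
Step 4: b = 1.8e-5 * 189e-6 * 9.39e-12 / 8.00e-18
b = 3.99e-03 N*s/m


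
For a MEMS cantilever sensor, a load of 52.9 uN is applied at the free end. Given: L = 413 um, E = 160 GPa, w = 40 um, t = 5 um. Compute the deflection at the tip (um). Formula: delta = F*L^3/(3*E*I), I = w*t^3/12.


Step 1: Calculate the second moment of area.
I = w * t^3 / 12 = 40 * 5^3 / 12 = 416.6667 um^4
Step 2: Convert E to consistent units (1 GPa = 1000 uN/um^2).
E = 160 GPa = 160000 uN/um^2
Step 3: Calculate tip deflection.
delta = F * L^3 / (3 * E * I)
delta = 52.9 * 413^3 / (3 * 160000 * 416.6667)
delta = 18.6327 um


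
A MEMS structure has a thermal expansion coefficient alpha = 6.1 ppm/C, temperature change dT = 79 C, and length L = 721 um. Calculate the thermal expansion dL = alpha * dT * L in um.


Step 1: Convert CTE: alpha = 6.1 ppm/C = 6.1e-6 /C
Step 2: dL = 6.1e-6 * 79 * 721
dL = 0.3474 um


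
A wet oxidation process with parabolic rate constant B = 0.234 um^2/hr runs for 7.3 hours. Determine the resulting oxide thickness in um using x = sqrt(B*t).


Step 1: Compute B*t = 0.234 * 7.3 = 1.7082
Step 2: x = sqrt(1.7082)
x = 1.307 um


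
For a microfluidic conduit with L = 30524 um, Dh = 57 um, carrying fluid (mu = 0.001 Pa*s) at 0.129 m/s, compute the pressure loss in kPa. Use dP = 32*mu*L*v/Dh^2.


Step 1: Convert to SI: L = 30524e-6 m, Dh = 57e-6 m
Step 2: dP = 32 * 0.001 * 30524e-6 * 0.129 / (57e-6)^2
Step 3: dP = 38782.11 Pa
Step 4: Convert to kPa: dP = 38.78 kPa


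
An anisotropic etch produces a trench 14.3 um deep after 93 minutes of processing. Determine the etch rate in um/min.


Step 1: Etch rate = depth / time
Step 2: rate = 14.3 / 93
rate = 0.154 um/min


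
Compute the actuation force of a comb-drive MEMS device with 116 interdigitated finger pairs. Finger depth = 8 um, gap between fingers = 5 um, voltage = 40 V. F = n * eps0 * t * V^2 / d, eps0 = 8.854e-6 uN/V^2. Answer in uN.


Step 1: Parameters: n=116, eps0=8.854e-6 uN/V^2, t=8 um, V=40 V, d=5 um
Step 2: V^2 = 1600
Step 3: F = 116 * 8.854e-6 * 8 * 1600 / 5
F = 2.629 uN


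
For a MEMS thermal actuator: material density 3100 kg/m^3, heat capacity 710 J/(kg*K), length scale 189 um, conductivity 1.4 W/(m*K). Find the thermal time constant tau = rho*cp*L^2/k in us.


Step 1: Convert L to m: L = 189e-6 m
Step 2: L^2 = (189e-6)^2 = 3.5721e-08 m^2
Step 3: tau = 3100 * 710 * 3.5721e-08 / 1.4 = 5.6158515e-02 s
Step 4: Convert to microseconds (multiply by 1e6).
tau = 56158.515 us


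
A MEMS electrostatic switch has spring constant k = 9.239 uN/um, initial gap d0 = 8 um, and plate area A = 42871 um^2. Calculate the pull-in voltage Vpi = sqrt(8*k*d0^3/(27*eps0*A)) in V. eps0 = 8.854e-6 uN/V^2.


Step 1: Compute numerator: 8 * k * d0^3 = 8 * 9.239 * 8^3 = 37842.944
Step 2: Compute denominator: 27 * eps0 * A = 27 * 8.854e-6 * 42871 = 10.248656
Step 3: Vpi = sqrt(37842.944 / 10.248656)
Vpi = 60.77 V
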